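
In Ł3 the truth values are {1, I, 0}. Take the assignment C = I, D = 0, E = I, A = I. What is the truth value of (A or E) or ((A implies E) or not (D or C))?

1

A or E = I or I = I
A implies E = I implies I = 1  [min(1, 1−½+½)]
D or C = 0 or I = I
not (D or C) = not I = I
(A implies E) or not (D or C) = 1 or I = 1
(A or E) or ((A implies E) or not (D or C)) = I or 1 = 1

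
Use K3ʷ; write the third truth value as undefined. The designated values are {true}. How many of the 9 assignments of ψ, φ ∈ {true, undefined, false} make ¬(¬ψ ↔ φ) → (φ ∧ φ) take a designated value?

3

Designated under: (ψ=true, φ=true); (ψ=true, φ=false); (ψ=false, φ=true).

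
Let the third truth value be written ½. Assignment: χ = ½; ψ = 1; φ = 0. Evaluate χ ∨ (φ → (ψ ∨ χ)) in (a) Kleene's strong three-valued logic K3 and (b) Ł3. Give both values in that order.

In Kleene's strong three-valued logic K3: ψ ∨ χ = 1 ∨ ½ = 1
φ → (ψ ∨ χ) = 0 → 1 = 1
χ ∨ (φ → (ψ ∨ χ)) = ½ ∨ 1 = 1
In Ł3: ψ ∨ χ = 1 ∨ ½ = 1
φ → (ψ ∨ χ) = 0 → 1 = 1
χ ∨ (φ → (ψ ∨ χ)) = ½ ∨ 1 = 1

1; 1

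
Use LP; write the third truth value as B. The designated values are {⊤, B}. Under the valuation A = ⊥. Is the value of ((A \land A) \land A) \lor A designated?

No

A \land A = ⊥ \land ⊥ = ⊥
(A \land A) \land A = ⊥ \land ⊥ = ⊥
((A \land A) \land A) \lor A = ⊥ \lor ⊥ = ⊥
⊥ ∉ {⊤, B}.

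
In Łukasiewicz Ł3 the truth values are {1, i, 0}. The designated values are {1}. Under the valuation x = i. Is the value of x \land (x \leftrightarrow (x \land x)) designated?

x \land x = i \land i = i
x \leftrightarrow (x \land x) = i \leftrightarrow i = 1  [1 − |½−½|]
x \land (x \leftrightarrow (x \land x)) = i \land 1 = i
i ∉ {1}.

No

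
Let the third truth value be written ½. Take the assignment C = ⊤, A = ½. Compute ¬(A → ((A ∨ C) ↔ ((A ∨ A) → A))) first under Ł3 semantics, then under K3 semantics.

⊥; ½

In Ł3: A ∨ C = ½ ∨ ⊤ = ⊤
A ∨ A = ½ ∨ ½ = ½
(A ∨ A) → A = ½ → ½ = ⊤
(A ∨ C) ↔ ((A ∨ A) → A) = ⊤ ↔ ⊤ = ⊤
A → ((A ∨ C) ↔ ((A ∨ A) → A)) = ½ → ⊤ = ⊤
¬(A → ((A ∨ C) ↔ ((A ∨ A) → A))) = ¬⊤ = ⊥
In K3: A ∨ C = ½ ∨ ⊤ = ⊤
A ∨ A = ½ ∨ ½ = ½
(A ∨ A) → A = ½ → ½ = ½  [¬½ ∨ ½]
(A ∨ C) ↔ ((A ∨ A) → A) = ⊤ ↔ ½ = ½
A → ((A ∨ C) ↔ ((A ∨ A) → A)) = ½ → ½ = ½
¬(A → ((A ∨ C) ↔ ((A ∨ A) → A))) = ¬½ = ½
They differ because Ł3 and K3 treat ½ differently under implication.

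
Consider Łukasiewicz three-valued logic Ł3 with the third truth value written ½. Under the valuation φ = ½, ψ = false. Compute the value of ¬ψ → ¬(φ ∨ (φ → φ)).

false

¬ψ = ¬false = true
φ → φ = ½ → ½ = true
φ ∨ (φ → φ) = ½ ∨ true = true
¬(φ ∨ (φ → φ)) = ¬true = false
¬ψ → ¬(φ ∨ (φ → φ)) = true → false = false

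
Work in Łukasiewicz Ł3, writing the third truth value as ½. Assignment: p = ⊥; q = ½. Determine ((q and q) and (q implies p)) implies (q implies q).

⊤

q and q = ½ and ½ = ½
q implies p = ½ implies ⊥ = ½
(q and q) and (q implies p) = ½ and ½ = ½
q implies q = ½ implies ½ = ⊤
((q and q) and (q implies p)) implies (q implies q) = ½ implies ⊤ = ⊤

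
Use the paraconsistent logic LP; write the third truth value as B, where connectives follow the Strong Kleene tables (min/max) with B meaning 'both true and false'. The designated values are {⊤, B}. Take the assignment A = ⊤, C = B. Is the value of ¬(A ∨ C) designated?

No

A ∨ C = ⊤ ∨ B = ⊤
¬(A ∨ C) = ¬⊤ = ⊥
⊥ ∉ {⊤, B}.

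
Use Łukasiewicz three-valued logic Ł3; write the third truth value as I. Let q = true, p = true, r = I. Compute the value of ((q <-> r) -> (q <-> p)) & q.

q <-> r = true <-> I = I  [1 − |1−½|]
q <-> p = true <-> true = true
(q <-> r) -> (q <-> p) = I -> true = true
((q <-> r) -> (q <-> p)) & q = true & true = true

true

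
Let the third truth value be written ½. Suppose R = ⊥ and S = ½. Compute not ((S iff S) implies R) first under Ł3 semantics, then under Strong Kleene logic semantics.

In Ł3: S iff S = ½ iff ½ = ⊤
(S iff S) implies R = ⊤ implies ⊥ = ⊥
not ((S iff S) implies R) = not ⊥ = ⊤
In Strong Kleene logic: S iff S = ½ iff ½ = ½
(S iff S) implies R = ½ implies ⊥ = ½  [not ½ or ⊥]
not ((S iff S) implies R) = not ½ = ½
They differ because Ł3 and Strong Kleene logic treat ½ differently under implication.

⊤; ½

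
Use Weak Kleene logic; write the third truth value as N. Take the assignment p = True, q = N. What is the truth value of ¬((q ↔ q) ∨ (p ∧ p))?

N

q ↔ q = N ↔ N = N
p ∧ p = True ∧ True = True
(q ↔ q) ∨ (p ∧ p) = N ∨ True = N
¬((q ↔ q) ∨ (p ∧ p)) = ¬N = N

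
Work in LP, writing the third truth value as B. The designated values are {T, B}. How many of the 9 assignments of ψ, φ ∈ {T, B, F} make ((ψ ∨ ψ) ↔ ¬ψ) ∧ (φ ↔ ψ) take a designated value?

Designated under: (ψ=B, φ=T); (ψ=B, φ=B); (ψ=B, φ=F).

3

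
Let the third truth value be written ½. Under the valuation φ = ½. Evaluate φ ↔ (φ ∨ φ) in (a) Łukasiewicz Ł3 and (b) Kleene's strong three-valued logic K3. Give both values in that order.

In Łukasiewicz Ł3: φ ∨ φ = ½ ∨ ½ = ½
φ ↔ (φ ∨ φ) = ½ ↔ ½ = true
In Kleene's strong three-valued logic K3: φ ∨ φ = ½ ∨ ½ = ½
φ ↔ (φ ∨ φ) = ½ ↔ ½ = ½
They differ because Łukasiewicz Ł3 and Kleene's strong three-valued logic K3 treat ½ differently under implication.

true; ½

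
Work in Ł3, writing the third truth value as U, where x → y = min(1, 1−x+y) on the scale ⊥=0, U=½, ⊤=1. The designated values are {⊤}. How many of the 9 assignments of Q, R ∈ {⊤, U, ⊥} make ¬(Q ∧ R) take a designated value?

5

Of the 9 assignments, 5 give a value in {⊤}.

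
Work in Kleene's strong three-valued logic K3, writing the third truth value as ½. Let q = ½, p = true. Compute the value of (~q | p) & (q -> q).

½

~q = ~½ = ½
~q | p = ½ | true = true
q -> q = ½ -> ½ = ½
(~q | p) & (q -> q) = true & ½ = ½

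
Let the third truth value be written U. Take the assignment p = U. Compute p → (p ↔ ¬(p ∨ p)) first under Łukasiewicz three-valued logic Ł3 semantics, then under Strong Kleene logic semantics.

In Łukasiewicz three-valued logic Ł3: p ∨ p = U ∨ U = U
¬(p ∨ p) = ¬U = U
p ↔ ¬(p ∨ p) = U ↔ U = 1  [1 − |½−½|]
p → (p ↔ ¬(p ∨ p)) = U → 1 = 1
In Strong Kleene logic: p ∨ p = U ∨ U = U
¬(p ∨ p) = ¬U = U
p ↔ ¬(p ∨ p) = U ↔ U = U
p → (p ↔ ¬(p ∨ p)) = U → U = U
They differ because Łukasiewicz three-valued logic Ł3 and Strong Kleene logic treat U differently under implication.

1; U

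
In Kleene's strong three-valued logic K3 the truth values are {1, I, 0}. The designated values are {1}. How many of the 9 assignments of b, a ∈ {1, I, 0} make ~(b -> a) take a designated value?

1

Designated under: (b=1, a=0).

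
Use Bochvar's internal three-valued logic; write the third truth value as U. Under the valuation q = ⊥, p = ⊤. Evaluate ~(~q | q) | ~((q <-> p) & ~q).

⊤

~q = ~⊥ = ⊤
~q | q = ⊤ | ⊥ = ⊤
~(~q | q) = ~⊤ = ⊥
q <-> p = ⊥ <-> ⊤ = ⊥
~q = ~⊥ = ⊤
(q <-> p) & ~q = ⊥ & ⊤ = ⊥
~((q <-> p) & ~q) = ~⊥ = ⊤
~(~q | q) | ~((q <-> p) & ~q) = ⊥ | ⊤ = ⊤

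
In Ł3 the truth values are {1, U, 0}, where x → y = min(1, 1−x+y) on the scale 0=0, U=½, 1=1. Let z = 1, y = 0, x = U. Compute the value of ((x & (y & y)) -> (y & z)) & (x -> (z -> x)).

y & y = 0 & 0 = 0
x & (y & y) = U & 0 = 0
y & z = 0 & 1 = 0
(x & (y & y)) -> (y & z) = 0 -> 0 = 1
z -> x = 1 -> U = U  [min(1, 1−1+½)]
x -> (z -> x) = U -> U = 1
((x & (y & y)) -> (y & z)) & (x -> (z -> x)) = 1 & 1 = 1

1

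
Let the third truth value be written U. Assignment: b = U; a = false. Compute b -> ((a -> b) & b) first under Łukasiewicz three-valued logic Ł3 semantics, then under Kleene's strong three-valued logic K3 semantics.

true; U

In Łukasiewicz three-valued logic Ł3: a -> b = false -> U = true  [min(1, 1−0+½)]
(a -> b) & b = true & U = U
b -> ((a -> b) & b) = U -> U = true
In Kleene's strong three-valued logic K3: a -> b = false -> U = true  [~false | U]
(a -> b) & b = true & U = U
b -> ((a -> b) & b) = U -> U = U
They differ because Łukasiewicz three-valued logic Ł3 and Kleene's strong three-valued logic K3 treat U differently under implication.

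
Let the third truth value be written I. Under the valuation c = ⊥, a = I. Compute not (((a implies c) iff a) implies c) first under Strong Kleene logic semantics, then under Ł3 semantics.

In Strong Kleene logic: a implies c = I implies ⊥ = I  [not I or ⊥]
(a implies c) iff a = I iff I = I
((a implies c) iff a) implies c = I implies ⊥ = I
not (((a implies c) iff a) implies c) = not I = I
In Ł3: a implies c = I implies ⊥ = I  [min(1, 1−½+0)]
(a implies c) iff a = I iff I = ⊤
((a implies c) iff a) implies c = ⊤ implies ⊥ = ⊥
not (((a implies c) iff a) implies c) = not ⊥ = ⊤
They differ because Strong Kleene logic and Ł3 treat I differently under implication.

I; ⊤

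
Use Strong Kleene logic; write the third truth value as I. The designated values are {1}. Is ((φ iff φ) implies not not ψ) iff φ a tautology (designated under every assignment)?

Countermodel: φ=1, ψ=I gives I, which is not designated.

No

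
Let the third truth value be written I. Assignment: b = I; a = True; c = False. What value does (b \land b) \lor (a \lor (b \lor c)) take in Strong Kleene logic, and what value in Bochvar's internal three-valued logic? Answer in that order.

True; I

In Strong Kleene logic: b \land b = I \land I = I
b \lor c = I \lor False = I
a \lor (b \lor c) = True \lor I = True
(b \land b) \lor (a \lor (b \lor c)) = I \lor True = True
In Bochvar's internal three-valued logic: b \land b = I \land I = I
b \lor c = I \lor False = I
a \lor (b \lor c) = True \lor I = I
(b \land b) \lor (a \lor (b \lor c)) = I \lor I = I
They differ because Strong Kleene logic and Bochvar's internal three-valued logic treat I differently under the binary connectives.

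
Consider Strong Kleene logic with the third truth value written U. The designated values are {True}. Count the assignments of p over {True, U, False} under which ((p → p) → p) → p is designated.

p=True: True ✓
p=U: U ·
p=False: True ✓

2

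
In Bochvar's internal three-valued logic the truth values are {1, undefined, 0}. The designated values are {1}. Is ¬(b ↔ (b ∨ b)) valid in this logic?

No

Countermodel: b=1 gives 0, which is not designated.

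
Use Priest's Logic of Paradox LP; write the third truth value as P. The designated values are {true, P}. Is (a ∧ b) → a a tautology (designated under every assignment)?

Yes

Every assignment of a, b over {true, P, false} gives a value in {true, P}.
In particular, with a=P, b=P: (a ∧ b) → a = P.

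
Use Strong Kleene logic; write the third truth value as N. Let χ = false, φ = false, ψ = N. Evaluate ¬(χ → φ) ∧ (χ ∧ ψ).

χ → φ = false → false = true
¬(χ → φ) = ¬true = false
χ ∧ ψ = false ∧ N = false
¬(χ → φ) ∧ (χ ∧ ψ) = false ∧ false = false

false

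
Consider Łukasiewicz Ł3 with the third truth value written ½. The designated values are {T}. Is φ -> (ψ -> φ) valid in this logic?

Yes

Every assignment of φ, ψ over {T, ½, F} gives a value in {T}.
In particular, with φ=½, ψ=½: φ -> (ψ -> φ) = T.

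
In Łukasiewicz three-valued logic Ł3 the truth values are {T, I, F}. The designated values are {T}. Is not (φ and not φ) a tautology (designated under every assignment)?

No

Countermodel: φ=I gives I, which is not designated.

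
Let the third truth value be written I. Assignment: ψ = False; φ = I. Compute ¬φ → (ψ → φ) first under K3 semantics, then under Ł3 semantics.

In K3: ¬φ = ¬I = I
ψ → φ = False → I = True
¬φ → (ψ → φ) = I → True = True
In Ł3: ¬φ = ¬I = I
ψ → φ = False → I = True
¬φ → (ψ → φ) = I → True = True

True; True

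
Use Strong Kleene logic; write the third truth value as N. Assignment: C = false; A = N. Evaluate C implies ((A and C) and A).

A and C = N and false = false
(A and C) and A = false and N = false
C implies ((A and C) and A) = false implies false = true

true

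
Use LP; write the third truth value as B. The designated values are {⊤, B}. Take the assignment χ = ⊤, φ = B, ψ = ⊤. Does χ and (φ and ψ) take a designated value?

Yes

φ and ψ = B and ⊤ = B
χ and (φ and ψ) = ⊤ and B = B
B ∈ {⊤, B}.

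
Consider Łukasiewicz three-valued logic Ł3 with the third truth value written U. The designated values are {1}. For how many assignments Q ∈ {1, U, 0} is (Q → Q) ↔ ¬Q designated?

1

Q=1: 0 ·
Q=U: U ·
Q=0: 1 ✓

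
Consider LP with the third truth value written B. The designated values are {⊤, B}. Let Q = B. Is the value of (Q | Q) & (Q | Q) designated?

Yes

Q | Q = B | B = B
Q | Q = B | B = B
(Q | Q) & (Q | Q) = B & B = B
B ∈ {⊤, B}.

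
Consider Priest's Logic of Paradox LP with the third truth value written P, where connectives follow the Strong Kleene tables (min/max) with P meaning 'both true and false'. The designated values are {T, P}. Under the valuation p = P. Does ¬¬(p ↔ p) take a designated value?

Yes

p ↔ p = P ↔ P = P
¬(p ↔ p) = ¬P = P
¬¬(p ↔ p) = ¬P = P
P ∈ {T, P}.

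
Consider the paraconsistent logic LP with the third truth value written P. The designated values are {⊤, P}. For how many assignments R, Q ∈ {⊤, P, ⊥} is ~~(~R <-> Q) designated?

7

Of the 9 assignments, 7 give a value in {⊤, P}.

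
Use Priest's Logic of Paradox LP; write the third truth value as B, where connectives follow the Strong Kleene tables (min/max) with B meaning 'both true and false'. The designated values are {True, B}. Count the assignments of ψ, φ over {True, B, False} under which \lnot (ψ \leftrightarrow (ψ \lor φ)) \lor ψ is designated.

Of the 9 assignments, 8 give a value in {True, B}.

8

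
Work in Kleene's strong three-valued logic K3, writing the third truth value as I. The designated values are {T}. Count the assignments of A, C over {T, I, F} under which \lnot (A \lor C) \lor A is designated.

Designated under: (A=T, C=T); (A=T, C=I); (A=T, C=F); (A=F, C=F).

4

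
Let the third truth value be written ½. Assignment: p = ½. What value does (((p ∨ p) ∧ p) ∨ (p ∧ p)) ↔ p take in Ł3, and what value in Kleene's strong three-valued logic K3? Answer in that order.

In Ł3: p ∨ p = ½ ∨ ½ = ½
(p ∨ p) ∧ p = ½ ∧ ½ = ½
p ∧ p = ½ ∧ ½ = ½
((p ∨ p) ∧ p) ∨ (p ∧ p) = ½ ∨ ½ = ½
(((p ∨ p) ∧ p) ∨ (p ∧ p)) ↔ p = ½ ↔ ½ = 1
In Kleene's strong three-valued logic K3: p ∨ p = ½ ∨ ½ = ½
(p ∨ p) ∧ p = ½ ∧ ½ = ½
p ∧ p = ½ ∧ ½ = ½
((p ∨ p) ∧ p) ∨ (p ∧ p) = ½ ∨ ½ = ½
(((p ∨ p) ∧ p) ∨ (p ∧ p)) ↔ p = ½ ↔ ½ = ½
They differ because Ł3 and Kleene's strong three-valued logic K3 treat ½ differently under implication.

1; ½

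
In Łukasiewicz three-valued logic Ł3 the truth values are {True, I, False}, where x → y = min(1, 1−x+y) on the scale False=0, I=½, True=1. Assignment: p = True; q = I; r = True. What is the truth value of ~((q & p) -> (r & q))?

False

q & p = I & True = I
r & q = True & I = I
(q & p) -> (r & q) = I -> I = True
~((q & p) -> (r & q)) = ~True = False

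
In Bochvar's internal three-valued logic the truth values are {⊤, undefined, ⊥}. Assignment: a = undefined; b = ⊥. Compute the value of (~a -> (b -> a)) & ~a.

~a = ~undefined = undefined
b -> a = ⊥ -> undefined = undefined  [any arg is the third value ⇒ result is the third value]
~a -> (b -> a) = undefined -> undefined = undefined
~a = ~undefined = undefined
(~a -> (b -> a)) & ~a = undefined & undefined = undefined

undefined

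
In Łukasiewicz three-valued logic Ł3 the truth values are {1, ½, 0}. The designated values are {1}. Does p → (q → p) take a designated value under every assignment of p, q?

Yes

Every assignment of p, q over {1, ½, 0} gives a value in {1}.
In particular, with p=½, q=½: p → (q → p) = 1.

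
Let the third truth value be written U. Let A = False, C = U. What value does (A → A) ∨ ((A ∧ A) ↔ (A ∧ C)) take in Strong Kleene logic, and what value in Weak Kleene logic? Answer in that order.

True; U

In Strong Kleene logic: A → A = False → False = True
A ∧ A = False ∧ False = False
A ∧ C = False ∧ U = False
(A ∧ A) ↔ (A ∧ C) = False ↔ False = True
(A → A) ∨ ((A ∧ A) ↔ (A ∧ C)) = True ∨ True = True
In Weak Kleene logic: A → A = False → False = True
A ∧ A = False ∧ False = False
A ∧ C = False ∧ U = U
(A ∧ A) ↔ (A ∧ C) = False ↔ U = U
(A → A) ∨ ((A ∧ A) ↔ (A ∧ C)) = True ∨ U = U
They differ because Strong Kleene logic and Weak Kleene logic treat U differently under the binary connectives.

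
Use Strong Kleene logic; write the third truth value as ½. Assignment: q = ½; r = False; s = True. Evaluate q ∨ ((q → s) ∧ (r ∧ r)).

q → s = ½ → True = True  [¬½ ∨ True]
r ∧ r = False ∧ False = False
(q → s) ∧ (r ∧ r) = True ∧ False = False
q ∨ ((q → s) ∧ (r ∧ r)) = ½ ∨ False = ½

½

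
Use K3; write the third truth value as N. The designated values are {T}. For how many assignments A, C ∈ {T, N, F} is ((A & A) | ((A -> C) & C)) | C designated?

5

Of the 9 assignments, 5 give a value in {T}.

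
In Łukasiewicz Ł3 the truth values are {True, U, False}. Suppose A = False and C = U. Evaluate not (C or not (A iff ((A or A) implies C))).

A or A = False or False = False
(A or A) implies C = False implies U = True  [min(1, 1−0+½)]
A iff ((A or A) implies C) = False iff True = False
not (A iff ((A or A) implies C)) = not False = True
C or not (A iff ((A or A) implies C)) = U or True = True
not (C or not (A iff ((A or A) implies C))) = not True = False

False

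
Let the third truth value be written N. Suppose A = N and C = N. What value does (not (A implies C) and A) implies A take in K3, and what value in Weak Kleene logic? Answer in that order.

In K3: A implies C = N implies N = N  [not N or N]
not (A implies C) = not N = N
not (A implies C) and A = N and N = N
(not (A implies C) and A) implies A = N implies N = N
In Weak Kleene logic: A implies C = N implies N = N
not (A implies C) = not N = N
not (A implies C) and A = N and N = N
(not (A implies C) and A) implies A = N implies N = N

N; N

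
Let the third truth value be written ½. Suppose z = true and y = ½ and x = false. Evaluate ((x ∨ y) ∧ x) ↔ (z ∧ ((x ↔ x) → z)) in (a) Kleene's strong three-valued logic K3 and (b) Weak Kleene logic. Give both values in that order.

In Kleene's strong three-valued logic K3: x ∨ y = false ∨ ½ = ½
(x ∨ y) ∧ x = ½ ∧ false = false
x ↔ x = false ↔ false = true
(x ↔ x) → z = true → true = true
z ∧ ((x ↔ x) → z) = true ∧ true = true
((x ∨ y) ∧ x) ↔ (z ∧ ((x ↔ x) → z)) = false ↔ true = false
In Weak Kleene logic: x ∨ y = false ∨ ½ = ½
(x ∨ y) ∧ x = ½ ∧ false = ½
x ↔ x = false ↔ false = true
(x ↔ x) → z = true → true = true
z ∧ ((x ↔ x) → z) = true ∧ true = true
((x ∨ y) ∧ x) ↔ (z ∧ ((x ↔ x) → z)) = ½ ↔ true = ½
They differ because Kleene's strong three-valued logic K3 and Weak Kleene logic treat ½ differently under the binary connectives.

false; ½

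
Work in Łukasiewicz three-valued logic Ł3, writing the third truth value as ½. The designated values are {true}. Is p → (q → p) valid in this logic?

Yes

Every assignment of p, q over {true, ½, false} gives a value in {true}.
In particular, with p=½, q=½: p → (q → p) = true.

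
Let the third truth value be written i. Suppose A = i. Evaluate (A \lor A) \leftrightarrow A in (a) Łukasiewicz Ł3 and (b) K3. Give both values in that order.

1; i

In Łukasiewicz Ł3: A \lor A = i \lor i = i
(A \lor A) \leftrightarrow A = i \leftrightarrow i = 1
In K3: A \lor A = i \lor i = i
(A \lor A) \leftrightarrow A = i \leftrightarrow i = i
They differ because Łukasiewicz Ł3 and K3 treat i differently under implication.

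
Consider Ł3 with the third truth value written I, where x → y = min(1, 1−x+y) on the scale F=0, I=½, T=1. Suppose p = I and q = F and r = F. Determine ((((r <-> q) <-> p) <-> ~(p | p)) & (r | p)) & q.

F

r <-> q = F <-> F = T
(r <-> q) <-> p = T <-> I = I  [1 − |1−½|]
p | p = I | I = I
~(p | p) = ~I = I
((r <-> q) <-> p) <-> ~(p | p) = I <-> I = T
r | p = F | I = I
(((r <-> q) <-> p) <-> ~(p | p)) & (r | p) = T & I = I
((((r <-> q) <-> p) <-> ~(p | p)) & (r | p)) & q = I & F = F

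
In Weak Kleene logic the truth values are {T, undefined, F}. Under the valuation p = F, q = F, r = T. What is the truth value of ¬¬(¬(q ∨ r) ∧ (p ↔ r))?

q ∨ r = F ∨ T = T
¬(q ∨ r) = ¬T = F
p ↔ r = F ↔ T = F
¬(q ∨ r) ∧ (p ↔ r) = F ∧ F = F
¬(¬(q ∨ r) ∧ (p ↔ r)) = ¬F = T
¬¬(¬(q ∨ r) ∧ (p ↔ r)) = ¬T = F

F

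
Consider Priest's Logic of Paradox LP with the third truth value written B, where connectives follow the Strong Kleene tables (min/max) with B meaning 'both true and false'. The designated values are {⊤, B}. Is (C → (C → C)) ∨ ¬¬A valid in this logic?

Yes

Every assignment of C, A over {⊤, B, ⊥} gives a value in {⊤, B}.
In particular, with C=B, A=B: (C → (C → C)) ∨ ¬¬A = B.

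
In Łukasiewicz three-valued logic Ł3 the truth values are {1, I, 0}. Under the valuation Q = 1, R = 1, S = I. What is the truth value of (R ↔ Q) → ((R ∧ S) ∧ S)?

I

R ↔ Q = 1 ↔ 1 = 1
R ∧ S = 1 ∧ I = I
(R ∧ S) ∧ S = I ∧ I = I
(R ↔ Q) → ((R ∧ S) ∧ S) = 1 → I = I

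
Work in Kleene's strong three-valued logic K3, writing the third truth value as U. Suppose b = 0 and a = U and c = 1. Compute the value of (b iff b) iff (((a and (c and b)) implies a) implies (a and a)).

b iff b = 0 iff 0 = 1
c and b = 1 and 0 = 0
a and (c and b) = U and 0 = 0
(a and (c and b)) implies a = 0 implies U = 1  [not 0 or U]
a and a = U and U = U
((a and (c and b)) implies a) implies (a and a) = 1 implies U = U
(b iff b) iff (((a and (c and b)) implies a) implies (a and a)) = 1 iff U = U

U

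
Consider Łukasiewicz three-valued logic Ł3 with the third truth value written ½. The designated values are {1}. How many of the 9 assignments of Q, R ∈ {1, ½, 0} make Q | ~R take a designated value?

5

Of the 9 assignments, 5 give a value in {1}.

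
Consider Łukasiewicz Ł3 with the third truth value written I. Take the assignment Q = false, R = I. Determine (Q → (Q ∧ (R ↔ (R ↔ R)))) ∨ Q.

R ↔ R = I ↔ I = true
R ↔ (R ↔ R) = I ↔ true = I
Q ∧ (R ↔ (R ↔ R)) = false ∧ I = false
Q → (Q ∧ (R ↔ (R ↔ R))) = false → false = true
(Q → (Q ∧ (R ↔ (R ↔ R)))) ∨ Q = true ∨ false = true

true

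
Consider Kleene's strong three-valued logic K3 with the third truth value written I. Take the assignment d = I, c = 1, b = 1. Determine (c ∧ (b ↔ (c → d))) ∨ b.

c → d = 1 → I = I  [¬1 ∨ I]
b ↔ (c → d) = 1 ↔ I = I
c ∧ (b ↔ (c → d)) = 1 ∧ I = I
(c ∧ (b ↔ (c → d))) ∨ b = I ∨ 1 = 1

1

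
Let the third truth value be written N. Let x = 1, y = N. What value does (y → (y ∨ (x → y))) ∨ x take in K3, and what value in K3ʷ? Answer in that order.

In K3: x → y = 1 → N = N  [¬1 ∨ N]
y ∨ (x → y) = N ∨ N = N
y → (y ∨ (x → y)) = N → N = N
(y → (y ∨ (x → y))) ∨ x = N ∨ 1 = 1
In K3ʷ: x → y = 1 → N = N  [any arg is the third value ⇒ result is the third value]
y ∨ (x → y) = N ∨ N = N
y → (y ∨ (x → y)) = N → N = N
(y → (y ∨ (x → y))) ∨ x = N ∨ 1 = N
They differ because K3 and K3ʷ treat N differently under the binary connectives.

1; N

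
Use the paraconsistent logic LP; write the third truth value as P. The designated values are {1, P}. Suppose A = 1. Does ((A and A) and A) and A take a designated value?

Yes

A and A = 1 and 1 = 1
(A and A) and A = 1 and 1 = 1
((A and A) and A) and A = 1 and 1 = 1
1 ∈ {1, P}.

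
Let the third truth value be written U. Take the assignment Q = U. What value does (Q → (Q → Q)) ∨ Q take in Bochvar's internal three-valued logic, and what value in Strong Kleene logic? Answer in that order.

In Bochvar's internal three-valued logic: Q → Q = U → U = U
Q → (Q → Q) = U → U = U
(Q → (Q → Q)) ∨ Q = U ∨ U = U
In Strong Kleene logic: Q → Q = U → U = U  [¬U ∨ U]
Q → (Q → Q) = U → U = U
(Q → (Q → Q)) ∨ Q = U ∨ U = U

U; U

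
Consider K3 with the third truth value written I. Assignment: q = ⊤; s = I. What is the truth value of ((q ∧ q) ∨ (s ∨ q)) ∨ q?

⊤

q ∧ q = ⊤ ∧ ⊤ = ⊤
s ∨ q = I ∨ ⊤ = ⊤
(q ∧ q) ∨ (s ∨ q) = ⊤ ∨ ⊤ = ⊤
((q ∧ q) ∨ (s ∨ q)) ∨ q = ⊤ ∨ ⊤ = ⊤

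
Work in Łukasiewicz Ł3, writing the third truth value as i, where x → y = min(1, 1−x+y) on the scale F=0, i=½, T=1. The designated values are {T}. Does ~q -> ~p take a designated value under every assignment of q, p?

No

Countermodel: q=i, p=T gives i, which is not designated.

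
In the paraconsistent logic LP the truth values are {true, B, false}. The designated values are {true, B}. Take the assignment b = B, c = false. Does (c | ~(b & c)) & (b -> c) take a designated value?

Yes

b & c = B & false = false
~(b & c) = ~false = true
c | ~(b & c) = false | true = true
b -> c = B -> false = B
(c | ~(b & c)) & (b -> c) = true & B = B
B ∈ {true, B}.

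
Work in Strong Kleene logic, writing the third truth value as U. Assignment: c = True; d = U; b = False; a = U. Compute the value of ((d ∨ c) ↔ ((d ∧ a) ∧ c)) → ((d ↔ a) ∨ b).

U

d ∨ c = U ∨ True = True
d ∧ a = U ∧ U = U
(d ∧ a) ∧ c = U ∧ True = U
(d ∨ c) ↔ ((d ∧ a) ∧ c) = True ↔ U = U
d ↔ a = U ↔ U = U
(d ↔ a) ∨ b = U ∨ False = U
((d ∨ c) ↔ ((d ∧ a) ∧ c)) → ((d ↔ a) ∨ b) = U → U = U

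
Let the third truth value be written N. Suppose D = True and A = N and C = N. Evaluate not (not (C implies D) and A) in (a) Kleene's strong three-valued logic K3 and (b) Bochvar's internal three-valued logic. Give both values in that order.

In Kleene's strong three-valued logic K3: C implies D = N implies True = True
not (C implies D) = not True = False
not (C implies D) and A = False and N = False
not (not (C implies D) and A) = not False = True
In Bochvar's internal three-valued logic: C implies D = N implies True = N  [any arg is the third value ⇒ result is the third value]
not (C implies D) = not N = N
not (C implies D) and A = N and N = N
not (not (C implies D) and A) = not N = N
They differ because Kleene's strong three-valued logic K3 and Bochvar's internal three-valued logic treat N differently under the binary connectives.

True; N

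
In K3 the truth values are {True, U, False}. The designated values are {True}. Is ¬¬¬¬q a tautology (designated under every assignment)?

Countermodel: q=U gives U, which is not designated.

No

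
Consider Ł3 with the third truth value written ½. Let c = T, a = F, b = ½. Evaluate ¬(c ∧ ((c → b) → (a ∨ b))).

F

c → b = T → ½ = ½
a ∨ b = F ∨ ½ = ½
(c → b) → (a ∨ b) = ½ → ½ = T
c ∧ ((c → b) → (a ∨ b)) = T ∧ T = T
¬(c ∧ ((c → b) → (a ∨ b))) = ¬T = F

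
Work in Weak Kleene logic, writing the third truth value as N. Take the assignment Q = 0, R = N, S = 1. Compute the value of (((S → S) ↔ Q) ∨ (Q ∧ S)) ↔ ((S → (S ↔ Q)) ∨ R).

N

S → S = 1 → 1 = 1
(S → S) ↔ Q = 1 ↔ 0 = 0
Q ∧ S = 0 ∧ 1 = 0
((S → S) ↔ Q) ∨ (Q ∧ S) = 0 ∨ 0 = 0
S ↔ Q = 1 ↔ 0 = 0
S → (S ↔ Q) = 1 → 0 = 0
(S → (S ↔ Q)) ∨ R = 0 ∨ N = N
(((S → S) ↔ Q) ∨ (Q ∧ S)) ↔ ((S → (S ↔ Q)) ∨ R) = 0 ↔ N = N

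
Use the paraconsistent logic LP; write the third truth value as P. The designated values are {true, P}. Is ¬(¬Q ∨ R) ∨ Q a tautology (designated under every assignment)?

Countermodel: Q=false, R=true gives false, which is not designated.

No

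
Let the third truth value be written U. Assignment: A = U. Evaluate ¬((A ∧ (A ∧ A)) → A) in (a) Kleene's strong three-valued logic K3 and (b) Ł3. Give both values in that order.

In Kleene's strong three-valued logic K3: A ∧ A = U ∧ U = U
A ∧ (A ∧ A) = U ∧ U = U
(A ∧ (A ∧ A)) → A = U → U = U  [¬U ∨ U]
¬((A ∧ (A ∧ A)) → A) = ¬U = U
In Ł3: A ∧ A = U ∧ U = U
A ∧ (A ∧ A) = U ∧ U = U
(A ∧ (A ∧ A)) → A = U → U = T
¬((A ∧ (A ∧ A)) → A) = ¬T = F
They differ because Kleene's strong three-valued logic K3 and Ł3 treat U differently under implication.

U; F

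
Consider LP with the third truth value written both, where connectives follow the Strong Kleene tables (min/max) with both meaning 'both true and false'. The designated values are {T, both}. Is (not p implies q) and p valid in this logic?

No

Countermodel: p=F, q=T gives F, which is not designated.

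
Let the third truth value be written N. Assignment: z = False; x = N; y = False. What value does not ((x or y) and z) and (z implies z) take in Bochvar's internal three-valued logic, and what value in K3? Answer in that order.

In Bochvar's internal three-valued logic: x or y = N or False = N
(x or y) and z = N and False = N
not ((x or y) and z) = not N = N
z implies z = False implies False = True
not ((x or y) and z) and (z implies z) = N and True = N
In K3: x or y = N or False = N
(x or y) and z = N and False = False
not ((x or y) and z) = not False = True
z implies z = False implies False = True
not ((x or y) and z) and (z implies z) = True and True = True
They differ because Bochvar's internal three-valued logic and K3 treat N differently under the binary connectives.

N; True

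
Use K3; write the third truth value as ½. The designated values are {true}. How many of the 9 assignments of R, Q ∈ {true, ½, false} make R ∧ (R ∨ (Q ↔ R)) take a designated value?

Designated under: (R=true, Q=true); (R=true, Q=½); (R=true, Q=false).

3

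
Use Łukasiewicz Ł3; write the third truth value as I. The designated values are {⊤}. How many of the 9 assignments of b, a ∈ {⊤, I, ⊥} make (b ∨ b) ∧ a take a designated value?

1

Designated under: (b=⊤, a=⊤).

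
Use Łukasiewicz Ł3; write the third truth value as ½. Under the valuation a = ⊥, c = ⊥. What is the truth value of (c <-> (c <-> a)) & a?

⊥

c <-> a = ⊥ <-> ⊥ = ⊤
c <-> (c <-> a) = ⊥ <-> ⊤ = ⊥
(c <-> (c <-> a)) & a = ⊥ & ⊥ = ⊥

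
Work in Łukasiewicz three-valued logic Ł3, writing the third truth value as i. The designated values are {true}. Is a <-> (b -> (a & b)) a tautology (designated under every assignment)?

Countermodel: a=i, b=i gives i, which is not designated.

No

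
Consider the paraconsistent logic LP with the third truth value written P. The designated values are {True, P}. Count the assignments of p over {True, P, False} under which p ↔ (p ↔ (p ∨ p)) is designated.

2

p=True: True ✓
p=P: P ✓
p=False: False ·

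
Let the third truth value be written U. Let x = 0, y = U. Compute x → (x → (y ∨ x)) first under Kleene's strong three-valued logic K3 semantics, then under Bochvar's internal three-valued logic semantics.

In Kleene's strong three-valued logic K3: y ∨ x = U ∨ 0 = U
x → (y ∨ x) = 0 → U = 1  [¬0 ∨ U]
x → (x → (y ∨ x)) = 0 → 1 = 1
In Bochvar's internal three-valued logic: y ∨ x = U ∨ 0 = U
x → (y ∨ x) = 0 → U = U  [any arg is the third value ⇒ result is the third value]
x → (x → (y ∨ x)) = 0 → U = U
They differ because Kleene's strong three-valued logic K3 and Bochvar's internal three-valued logic treat U differently under the binary connectives.

1; U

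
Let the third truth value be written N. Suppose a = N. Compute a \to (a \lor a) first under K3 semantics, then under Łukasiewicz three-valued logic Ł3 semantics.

In K3: a \lor a = N \lor N = N
a \to (a \lor a) = N \to N = N  [\lnot N \lor N]
In Łukasiewicz three-valued logic Ł3: a \lor a = N \lor N = N
a \to (a \lor a) = N \to N = 1  [min(1, 1−½+½)]
They differ because K3 and Łukasiewicz three-valued logic Ł3 treat N differently under implication.

N; 1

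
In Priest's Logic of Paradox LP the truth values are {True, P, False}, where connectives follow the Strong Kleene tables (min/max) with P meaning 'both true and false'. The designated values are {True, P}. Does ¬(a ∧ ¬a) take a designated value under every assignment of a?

Yes

Every assignment of a over {True, P, False} gives a value in {True, P}.
In particular, with a=P: ¬(a ∧ ¬a) = P.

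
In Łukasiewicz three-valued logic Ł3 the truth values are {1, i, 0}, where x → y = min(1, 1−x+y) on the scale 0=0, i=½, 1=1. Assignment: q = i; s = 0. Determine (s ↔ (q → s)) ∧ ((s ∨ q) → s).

q → s = i → 0 = i  [min(1, 1−½+0)]
s ↔ (q → s) = 0 ↔ i = i
s ∨ q = 0 ∨ i = i
(s ∨ q) → s = i → 0 = i
(s ↔ (q → s)) ∧ ((s ∨ q) → s) = i ∧ i = i

i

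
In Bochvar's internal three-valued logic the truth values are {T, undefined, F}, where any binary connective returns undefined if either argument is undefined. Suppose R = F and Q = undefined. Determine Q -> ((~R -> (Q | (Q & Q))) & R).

undefined

~R = ~F = T
Q & Q = undefined & undefined = undefined
Q | (Q & Q) = undefined | undefined = undefined
~R -> (Q | (Q & Q)) = T -> undefined = undefined  [any arg is the third value ⇒ result is the third value]
(~R -> (Q | (Q & Q))) & R = undefined & F = undefined
Q -> ((~R -> (Q | (Q & Q))) & R) = undefined -> undefined = undefined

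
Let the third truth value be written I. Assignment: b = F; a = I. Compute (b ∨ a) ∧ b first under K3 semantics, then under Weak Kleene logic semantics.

F; I

In K3: b ∨ a = F ∨ I = I
(b ∨ a) ∧ b = I ∧ F = F
In Weak Kleene logic: b ∨ a = F ∨ I = I
(b ∨ a) ∧ b = I ∧ F = I
They differ because K3 and Weak Kleene logic treat I differently under the binary connectives.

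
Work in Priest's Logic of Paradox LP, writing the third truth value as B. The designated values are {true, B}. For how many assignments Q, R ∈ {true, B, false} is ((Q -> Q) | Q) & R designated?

Of the 9 assignments, 6 give a value in {true, B}.

6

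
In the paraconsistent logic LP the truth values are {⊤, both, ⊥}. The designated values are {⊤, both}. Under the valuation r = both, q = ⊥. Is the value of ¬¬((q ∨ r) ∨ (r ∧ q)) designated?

Yes

q ∨ r = ⊥ ∨ both = both
r ∧ q = both ∧ ⊥ = ⊥
(q ∨ r) ∨ (r ∧ q) = both ∨ ⊥ = both
¬((q ∨ r) ∨ (r ∧ q)) = ¬both = both
¬¬((q ∨ r) ∨ (r ∧ q)) = ¬both = both
both ∈ {⊤, both}.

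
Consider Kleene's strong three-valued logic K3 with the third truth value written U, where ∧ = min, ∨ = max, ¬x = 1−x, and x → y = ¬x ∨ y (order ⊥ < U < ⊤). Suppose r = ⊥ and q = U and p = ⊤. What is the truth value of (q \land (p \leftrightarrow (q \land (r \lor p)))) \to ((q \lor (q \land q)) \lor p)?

r \lor p = ⊥ \lor ⊤ = ⊤
q \land (r \lor p) = U \land ⊤ = U
p \leftrightarrow (q \land (r \lor p)) = ⊤ \leftrightarrow U = U
q \land (p \leftrightarrow (q \land (r \lor p))) = U \land U = U
q \land q = U \land U = U
q \lor (q \land q) = U \lor U = U
(q \lor (q \land q)) \lor p = U \lor ⊤ = ⊤
(q \land (p \leftrightarrow (q \land (r \lor p)))) \to ((q \lor (q \land q)) \lor p) = U \to ⊤ = ⊤

⊤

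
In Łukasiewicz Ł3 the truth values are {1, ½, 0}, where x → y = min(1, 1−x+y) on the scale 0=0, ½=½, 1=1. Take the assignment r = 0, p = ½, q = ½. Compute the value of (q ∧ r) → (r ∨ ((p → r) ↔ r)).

q ∧ r = ½ ∧ 0 = 0
p → r = ½ → 0 = ½  [min(1, 1−½+0)]
(p → r) ↔ r = ½ ↔ 0 = ½
r ∨ ((p → r) ↔ r) = 0 ∨ ½ = ½
(q ∧ r) → (r ∨ ((p → r) ↔ r)) = 0 → ½ = 1

1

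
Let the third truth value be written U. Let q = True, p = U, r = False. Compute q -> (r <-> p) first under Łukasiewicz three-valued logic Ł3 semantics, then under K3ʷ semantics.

U; U

In Łukasiewicz three-valued logic Ł3: r <-> p = False <-> U = U  [1 − |0−½|]
q -> (r <-> p) = True -> U = U
In K3ʷ: r <-> p = False <-> U = U
q -> (r <-> p) = True -> U = U  [any arg is the third value ⇒ result is the third value]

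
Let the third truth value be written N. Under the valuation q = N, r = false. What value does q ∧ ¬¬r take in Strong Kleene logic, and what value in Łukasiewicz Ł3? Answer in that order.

In Strong Kleene logic: ¬r = ¬false = true
¬¬r = ¬true = false
q ∧ ¬¬r = N ∧ false = false
In Łukasiewicz Ł3: ¬r = ¬false = true
¬¬r = ¬true = false
q ∧ ¬¬r = N ∧ false = false

false; false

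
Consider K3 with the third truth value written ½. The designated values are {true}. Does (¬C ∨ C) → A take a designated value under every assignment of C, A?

No

Countermodel: C=true, A=½ gives ½, which is not designated.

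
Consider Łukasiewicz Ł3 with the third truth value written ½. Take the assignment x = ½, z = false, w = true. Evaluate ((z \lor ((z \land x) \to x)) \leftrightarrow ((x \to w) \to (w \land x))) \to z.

½

z \land x = false \land ½ = false
(z \land x) \to x = false \to ½ = true  [min(1, 1−0+½)]
z \lor ((z \land x) \to x) = false \lor true = true
x \to w = ½ \to true = true
w \land x = true \land ½ = ½
(x \to w) \to (w \land x) = true \to ½ = ½
(z \lor ((z \land x) \to x)) \leftrightarrow ((x \to w) \to (w \land x)) = true \leftrightarrow ½ = ½
((z \lor ((z \land x) \to x)) \leftrightarrow ((x \to w) \to (w \land x))) \to z = ½ \to false = ½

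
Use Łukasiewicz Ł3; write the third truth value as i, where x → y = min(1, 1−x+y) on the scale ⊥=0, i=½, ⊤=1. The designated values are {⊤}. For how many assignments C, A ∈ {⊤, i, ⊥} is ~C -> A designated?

Of the 9 assignments, 6 give a value in {⊤}.

6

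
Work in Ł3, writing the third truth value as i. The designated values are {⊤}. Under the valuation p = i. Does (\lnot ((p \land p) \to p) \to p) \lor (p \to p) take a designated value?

p \land p = i \land i = i
(p \land p) \to p = i \to i = ⊤
\lnot ((p \land p) \to p) = \lnot ⊤ = ⊥
\lnot ((p \land p) \to p) \to p = ⊥ \to i = ⊤
p \to p = i \to i = ⊤
(\lnot ((p \land p) \to p) \to p) \lor (p \to p) = ⊤ \lor ⊤ = ⊤
⊤ ∈ {⊤}.

Yes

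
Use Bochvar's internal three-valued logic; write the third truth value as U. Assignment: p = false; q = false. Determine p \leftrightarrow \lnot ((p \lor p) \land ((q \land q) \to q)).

p \lor p = false \lor false = false
q \land q = false \land false = false
(q \land q) \to q = false \to false = true
(p \lor p) \land ((q \land q) \to q) = false \land true = false
\lnot ((p \lor p) \land ((q \land q) \to q)) = \lnot false = true
p \leftrightarrow \lnot ((p \lor p) \land ((q \land q) \to q)) = false \leftrightarrow true = false

false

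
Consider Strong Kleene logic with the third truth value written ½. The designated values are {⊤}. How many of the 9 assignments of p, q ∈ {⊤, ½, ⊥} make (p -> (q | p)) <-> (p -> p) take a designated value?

Of the 9 assignments, 6 give a value in {⊤}.

6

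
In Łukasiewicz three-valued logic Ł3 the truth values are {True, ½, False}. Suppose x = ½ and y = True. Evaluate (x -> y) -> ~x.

½

x -> y = ½ -> True = True  [min(1, 1−½+1)]
~x = ~½ = ½
(x -> y) -> ~x = True -> ½ = ½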